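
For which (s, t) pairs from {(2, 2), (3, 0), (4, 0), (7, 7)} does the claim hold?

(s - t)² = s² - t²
Testing each pair:
(2, 2): LHS = 0, RHS = 0 → holds
(3, 0): LHS = 9, RHS = 9 → holds
(4, 0): LHS = 16, RHS = 16 → holds
(7, 7): LHS = 0, RHS = 0 → holds

Every pair satisfies the claim.

Answer: All pairs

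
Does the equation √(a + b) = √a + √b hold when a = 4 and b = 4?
Substituting a = 4, b = 4:

LHS = √(4 + 4) = 2·√(2) ≈ 2.828
RHS = √4 + √4 = 4

LHS ≠ RHS, so the equation does not hold at this point.

Answer: Fails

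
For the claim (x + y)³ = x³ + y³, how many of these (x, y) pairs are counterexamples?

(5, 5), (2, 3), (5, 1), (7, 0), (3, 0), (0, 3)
Testing each pair:
(5, 5): LHS = 1000, RHS = 250 → counterexample
(2, 3): LHS = 125, RHS = 35 → counterexample
(5, 1): LHS = 216, RHS = 126 → counterexample
(7, 0): LHS = 343, RHS = 343 → satisfies claim
(3, 0): LHS = 27, RHS = 27 → satisfies claim
(0, 3): LHS = 27, RHS = 27 → satisfies claim

That makes 3 counterexamples.

Answer: 3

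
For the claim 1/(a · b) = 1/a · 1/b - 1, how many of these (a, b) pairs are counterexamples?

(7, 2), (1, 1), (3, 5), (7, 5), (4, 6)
Testing each pair:
(7, 2): LHS = 1/14, RHS = -13/14 → counterexample
(1, 1): LHS = 1, RHS = 0 → counterexample
(3, 5): LHS = 1/15, RHS = -14/15 → counterexample
(7, 5): LHS = 1/35, RHS = -34/35 → counterexample
(4, 6): LHS = 1/24, RHS = -23/24 → counterexample

That makes 5 counterexamples.

Answer: 5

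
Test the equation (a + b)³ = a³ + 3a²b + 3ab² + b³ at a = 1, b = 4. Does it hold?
Substituting a = 1, b = 4:

LHS = (1 + 4)³ = 125
RHS = 1³ + 3·1²·4 + 3·1·4² + 4³ = 125

LHS = RHS, so the equation holds at this point.

Answer: Holds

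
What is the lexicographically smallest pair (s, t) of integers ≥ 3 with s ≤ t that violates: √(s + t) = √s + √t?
Substituting (3, 3) into the claim:
LHS = √(3 + 3) = √(6) ≈ 2.449
RHS = √3 + √3 = 2·√(3) ≈ 3.464

Since LHS ≠ RHS, this pair disproves the claim, and no lexicographically smaller pair (s ≤ t, integers ≥ 3) does.

For instance (3, 6) is also a counterexample (LHS = 3, RHS = √(3) + √(6) ≈ 4.182), but it's lexicographically larger.

Answer: (s, t) = (3, 3)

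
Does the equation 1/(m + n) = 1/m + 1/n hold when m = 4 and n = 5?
Fails

Substituting m = 4, n = 5:

LHS = 1/(4 + 5) = 1/9
RHS = 1/4 + 1/5 = 9/20

LHS ≠ RHS, so the equation does not hold at this point.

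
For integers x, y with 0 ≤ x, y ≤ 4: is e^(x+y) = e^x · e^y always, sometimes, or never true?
The identity holds for every pair in the range. For instance at (x, y) = (0, 2): both sides equal e^2 ≈ 7.389.

Answer: Always true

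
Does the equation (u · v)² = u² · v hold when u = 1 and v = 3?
Substituting u = 1, v = 3:

LHS = (1 · 3)² = 9
RHS = 1² · 3 = 3

LHS ≠ RHS, so the equation does not hold at this point.

Answer: Fails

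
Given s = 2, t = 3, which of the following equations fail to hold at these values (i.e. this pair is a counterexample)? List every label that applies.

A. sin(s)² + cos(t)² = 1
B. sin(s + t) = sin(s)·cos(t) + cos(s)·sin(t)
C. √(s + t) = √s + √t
Evaluating each claim at the given values:
A. LHS = sin(2)² + cos(3)² ≈ 1.807, RHS = 1 → fails here (LHS ≠ RHS)
B. LHS = sin(5) ≈ -0.9589, RHS = sin(2)·cos(3) + sin(3)·cos(2) ≈ -0.9589 → holds here (LHS = RHS)
C. LHS = √(5) ≈ 2.236, RHS = √(2) + √(3) ≈ 3.146 → fails here (LHS ≠ RHS)

Answer: A, C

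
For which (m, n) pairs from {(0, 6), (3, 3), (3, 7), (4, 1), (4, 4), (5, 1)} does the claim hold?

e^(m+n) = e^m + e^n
Testing each pair:
(0, 6): LHS = e^6 ≈ 403.4, RHS = 1 + e^6 ≈ 404.4 → fails
(3, 3): LHS = e^6 ≈ 403.4, RHS = 2·e^3 ≈ 40.17 → fails
(3, 7): LHS = e^10 ≈ 22026.5, RHS = e^3 + e^7 ≈ 1117 → fails
(4, 1): LHS = e^5 ≈ 148.4, RHS = e + e^4 ≈ 57.32 → fails
(4, 4): LHS = e^8 ≈ 2981, RHS = 2·e^4 ≈ 109.2 → fails
(5, 1): LHS = e^6 ≈ 403.4, RHS = e + e^5 ≈ 151.1 → fails

No pair satisfies the claim.

Answer: None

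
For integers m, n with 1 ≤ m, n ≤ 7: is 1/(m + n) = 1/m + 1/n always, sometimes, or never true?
The claim fails for every pair in the range. For instance at (m, n) = (6, 3): LHS = 1/9, RHS = 1/2.

Answer: Never true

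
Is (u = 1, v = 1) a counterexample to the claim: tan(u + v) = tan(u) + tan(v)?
Substituting u = 1, v = 1:
LHS = tan(1 + 1) = tan(2) ≈ -2.185
RHS = tan(1) + tan(1) = 2·tan(1) ≈ 3.115

Since LHS ≠ RHS, this pair disproves the claim.

Answer: Yes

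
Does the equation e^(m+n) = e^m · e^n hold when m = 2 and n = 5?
Holds

Substituting m = 2, n = 5:

LHS = e^(2+5) = e^7 ≈ 1097
RHS = e^2 · e^5 = e^7 ≈ 1097

LHS = RHS, so the equation holds at this point.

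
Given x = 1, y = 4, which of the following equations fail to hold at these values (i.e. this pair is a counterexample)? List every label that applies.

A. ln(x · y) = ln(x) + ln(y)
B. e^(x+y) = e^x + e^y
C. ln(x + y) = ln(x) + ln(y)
Evaluating each claim at the given values:
A. LHS = ln(4) ≈ 1.386, RHS = ln(4) ≈ 1.386 → holds here (LHS = RHS)
B. LHS = e^5 ≈ 148.4, RHS = e + e^4 ≈ 57.32 → fails here (LHS ≠ RHS)
C. LHS = ln(5) ≈ 1.609, RHS = ln(4) ≈ 1.386 → fails here (LHS ≠ RHS)

Answer: B, C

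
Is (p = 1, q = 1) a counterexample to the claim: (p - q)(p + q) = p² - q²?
Substituting p = 1, q = 1:
LHS = (1 - 1)(1 + 1) = 0
RHS = 1² - 1² = 0

The sides agree, so this pair does not disprove the claim.

Answer: No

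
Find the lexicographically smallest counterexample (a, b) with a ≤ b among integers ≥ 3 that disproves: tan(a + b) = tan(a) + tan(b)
Substituting (3, 3) into the claim:
LHS = tan(3 + 3) = tan(6) ≈ -0.291
RHS = tan(3) + tan(3) = 2·tan(3) ≈ -0.2851

Since LHS ≠ RHS, this pair disproves the claim, and no lexicographically smaller pair (a ≤ b, integers ≥ 3) does.

For instance (5, 9) is also a counterexample (LHS = tan(14) ≈ 7.245, RHS = tan(5) + tan(9) ≈ -3.833), but it's lexicographically larger.

Answer: (a, b) = (3, 3)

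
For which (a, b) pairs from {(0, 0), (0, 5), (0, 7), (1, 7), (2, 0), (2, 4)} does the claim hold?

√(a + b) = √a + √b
(0, 0), (0, 5), (0, 7), (2, 0)

Testing each pair:
(0, 0): LHS = 0, RHS = 0 → holds
(0, 5): LHS = √(5) ≈ 2.236, RHS = √(5) ≈ 2.236 → holds
(0, 7): LHS = √(7) ≈ 2.646, RHS = √(7) ≈ 2.646 → holds
(1, 7): LHS = 2·√(2) ≈ 2.828, RHS = 1 + √(7) ≈ 3.646 → fails
(2, 0): LHS = √(2) ≈ 1.414, RHS = √(2) ≈ 1.414 → holds
(2, 4): LHS = √(6) ≈ 2.449, RHS = √(2) + 2 ≈ 3.414 → fails

4 of 6 pairs satisfy the claim.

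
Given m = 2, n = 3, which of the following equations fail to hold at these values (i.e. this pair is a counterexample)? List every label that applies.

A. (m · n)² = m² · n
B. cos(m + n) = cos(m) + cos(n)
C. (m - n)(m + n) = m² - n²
A, B

Evaluating each claim at the given values:
A. LHS = 36, RHS = 12 → fails here (LHS ≠ RHS)
B. LHS = cos(5) ≈ 0.2837, RHS = cos(3) + cos(2) ≈ -1.406 → fails here (LHS ≠ RHS)
C. LHS = -5, RHS = -5 → holds here (LHS = RHS)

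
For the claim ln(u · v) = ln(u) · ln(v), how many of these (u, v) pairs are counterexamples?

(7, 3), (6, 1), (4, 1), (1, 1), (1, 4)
4

Testing each pair:
(7, 3): LHS = ln(21) ≈ 3.045, RHS = ln(3)·ln(7) ≈ 2.138 → counterexample
(6, 1): LHS = ln(6) ≈ 1.792, RHS = 0 → counterexample
(4, 1): LHS = ln(4) ≈ 1.386, RHS = 0 → counterexample
(1, 1): LHS = 0, RHS = 0 → satisfies claim
(1, 4): LHS = ln(4) ≈ 1.386, RHS = 0 → counterexample

That makes 4 counterexamples.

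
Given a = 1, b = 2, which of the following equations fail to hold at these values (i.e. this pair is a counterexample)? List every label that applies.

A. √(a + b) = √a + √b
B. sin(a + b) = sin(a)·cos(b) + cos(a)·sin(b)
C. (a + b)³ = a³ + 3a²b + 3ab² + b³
A

Evaluating each claim at the given values:
A. LHS = √(3) ≈ 1.732, RHS = 1 + √(2) ≈ 2.414 → fails here (LHS ≠ RHS)
B. LHS = sin(3) ≈ 0.1411, RHS = sin(1)·cos(2) + sin(2)·cos(1) ≈ 0.1411 → holds here (LHS = RHS)
C. LHS = 27, RHS = 27 → holds here (LHS = RHS)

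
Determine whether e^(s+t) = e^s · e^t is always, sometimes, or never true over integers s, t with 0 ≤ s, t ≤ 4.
The identity holds for every pair in the range. For instance at (s, t) = (2, 4): both sides equal e^6 ≈ 403.4.

Answer: Always true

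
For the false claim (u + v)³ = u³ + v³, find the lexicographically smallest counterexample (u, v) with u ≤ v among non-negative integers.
Substituting (1, 1) into the claim:
LHS = (1 + 1)³ = 8
RHS = 1³ + 1³ = 2

Since LHS ≠ RHS, this pair disproves the claim, and no lexicographically smaller pair (u ≤ v, non-negative integers) does.

For instance (1, 4) is also a counterexample (LHS = 125, RHS = 65), but it's lexicographically larger.

Answer: (u, v) = (1, 1)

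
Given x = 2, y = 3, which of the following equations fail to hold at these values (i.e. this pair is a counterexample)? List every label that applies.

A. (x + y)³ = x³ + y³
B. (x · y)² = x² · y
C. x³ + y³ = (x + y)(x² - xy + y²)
Evaluating each claim at the given values:
A. LHS = 125, RHS = 35 → fails here (LHS ≠ RHS)
B. LHS = 36, RHS = 12 → fails here (LHS ≠ RHS)
C. LHS = 35, RHS = 35 → holds here (LHS = RHS)

Answer: A, B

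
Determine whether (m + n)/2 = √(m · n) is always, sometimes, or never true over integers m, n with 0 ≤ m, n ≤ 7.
It holds at (m, n) = (6, 6) (both sides equal 6), but fails at (m, n) = (2, 0) (LHS = 1, RHS = 0).

Answer: Sometimes true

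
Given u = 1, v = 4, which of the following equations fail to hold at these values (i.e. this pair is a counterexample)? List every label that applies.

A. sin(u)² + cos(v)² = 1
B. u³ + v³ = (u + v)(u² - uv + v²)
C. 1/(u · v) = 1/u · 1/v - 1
A, C

Evaluating each claim at the given values:
A. LHS = cos(4)² + sin(1)² ≈ 1.135, RHS = 1 → fails here (LHS ≠ RHS)
B. LHS = 65, RHS = 65 → holds here (LHS = RHS)
C. LHS = 1/4, RHS = -3/4 → fails here (LHS ≠ RHS)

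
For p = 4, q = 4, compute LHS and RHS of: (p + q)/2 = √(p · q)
LHS = (4 + 4)/2 = 4
RHS = √(4 · 4) = 4

LHS = RHS: the two sides agree.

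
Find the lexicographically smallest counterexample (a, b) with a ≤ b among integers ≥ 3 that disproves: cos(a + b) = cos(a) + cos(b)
Substituting (3, 3) into the claim:
LHS = cos(3 + 3) = cos(6) ≈ 0.9602
RHS = cos(3) + cos(3) = 2·cos(3) ≈ -1.98

Since LHS ≠ RHS, this pair disproves the claim, and no lexicographically smaller pair (a ≤ b, integers ≥ 3) does.

For instance (10, 10) is also a counterexample (LHS = cos(20) ≈ 0.4081, RHS = 2·cos(10) ≈ -1.678), but it's lexicographically larger.

Answer: (a, b) = (3, 3)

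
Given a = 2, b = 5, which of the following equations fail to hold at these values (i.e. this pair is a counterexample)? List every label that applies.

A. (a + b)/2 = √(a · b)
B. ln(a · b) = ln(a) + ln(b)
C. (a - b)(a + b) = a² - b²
Evaluating each claim at the given values:
A. LHS = 7/2, RHS = √(10) ≈ 3.162 → fails here (LHS ≠ RHS)
B. LHS = ln(10) ≈ 2.303, RHS = ln(2) + ln(5) ≈ 2.303 → holds here (LHS = RHS)
C. LHS = -21, RHS = -21 → holds here (LHS = RHS)

Answer: A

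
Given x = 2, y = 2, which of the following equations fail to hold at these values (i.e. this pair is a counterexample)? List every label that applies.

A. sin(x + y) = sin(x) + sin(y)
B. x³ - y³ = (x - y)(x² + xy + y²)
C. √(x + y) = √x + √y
Evaluating each claim at the given values:
A. LHS = sin(4) ≈ -0.7568, RHS = 2·sin(2) ≈ 1.819 → fails here (LHS ≠ RHS)
B. LHS = 0, RHS = 0 → holds here (LHS = RHS)
C. LHS = 2, RHS = 2·√(2) ≈ 2.828 → fails here (LHS ≠ RHS)

Answer: A, C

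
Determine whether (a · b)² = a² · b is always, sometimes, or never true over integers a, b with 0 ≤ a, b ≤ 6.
It holds at (a, b) = (4, 1) (both sides equal 16), but fails at (a, b) = (3, 2) (LHS = 36, RHS = 18).

Answer: Sometimes true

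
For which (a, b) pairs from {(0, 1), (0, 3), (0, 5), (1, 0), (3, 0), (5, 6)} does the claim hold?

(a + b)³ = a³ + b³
(0, 1), (0, 3), (0, 5), (1, 0), (3, 0)

Testing each pair:
(0, 1): LHS = 1, RHS = 1 → holds
(0, 3): LHS = 27, RHS = 27 → holds
(0, 5): LHS = 125, RHS = 125 → holds
(1, 0): LHS = 1, RHS = 1 → holds
(3, 0): LHS = 27, RHS = 27 → holds
(5, 6): LHS = 1331, RHS = 341 → fails

5 of 6 pairs satisfy the claim.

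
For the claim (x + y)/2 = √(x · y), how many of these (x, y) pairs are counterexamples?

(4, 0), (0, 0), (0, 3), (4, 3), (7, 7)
Testing each pair:
(4, 0): LHS = 2, RHS = 0 → counterexample
(0, 0): LHS = 0, RHS = 0 → satisfies claim
(0, 3): LHS = 3/2, RHS = 0 → counterexample
(4, 3): LHS = 7/2, RHS = 2·√(3) ≈ 3.464 → counterexample
(7, 7): LHS = 7, RHS = 7 → satisfies claim

That makes 3 counterexamples.

Answer: 3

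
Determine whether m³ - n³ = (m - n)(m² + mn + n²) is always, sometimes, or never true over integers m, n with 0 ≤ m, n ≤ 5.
Always true

The identity holds for every pair in the range. For instance at (m, n) = (1, 0): both sides equal 1.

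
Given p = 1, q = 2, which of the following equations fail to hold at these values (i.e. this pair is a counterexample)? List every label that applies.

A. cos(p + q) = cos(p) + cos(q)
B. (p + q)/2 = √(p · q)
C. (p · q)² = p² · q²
A, B

Evaluating each claim at the given values:
A. LHS = cos(3) ≈ -0.99, RHS = cos(2) + cos(1) ≈ 0.1242 → fails here (LHS ≠ RHS)
B. LHS = 3/2, RHS = √(2) ≈ 1.414 → fails here (LHS ≠ RHS)
C. LHS = 4, RHS = 4 → holds here (LHS = RHS)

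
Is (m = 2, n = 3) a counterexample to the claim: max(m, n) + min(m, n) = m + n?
Substituting m = 2, n = 3:
LHS = max(2, 3) + min(2, 3) = 5
RHS = 2 + 3 = 5

The sides agree, so this pair does not disprove the claim.

Answer: No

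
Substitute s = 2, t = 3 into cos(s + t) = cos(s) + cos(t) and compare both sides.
LHS = cos(2 + 3) = cos(5) ≈ 0.2837
RHS = cos(2) + cos(3) ≈ -1.406

LHS ≠ RHS (they differ by about 1.69), so the equation does not hold here.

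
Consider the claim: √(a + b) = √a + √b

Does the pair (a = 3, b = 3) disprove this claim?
Substituting a = 3, b = 3:
LHS = √(3 + 3) = √(6) ≈ 2.449
RHS = √3 + √3 = 2·√(3) ≈ 3.464

Since LHS ≠ RHS, this pair disproves the claim.

Answer: Yes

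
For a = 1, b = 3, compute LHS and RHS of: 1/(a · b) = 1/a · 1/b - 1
LHS = 1/(1 · 3) = 1/3
RHS = 1/1 · 1/3 - 1 = -2/3

LHS ≠ RHS, so the equation does not hold here.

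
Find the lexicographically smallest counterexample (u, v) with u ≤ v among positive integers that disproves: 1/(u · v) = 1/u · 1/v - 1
Substituting (1, 1) into the claim:
LHS = 1/(1 · 1) = 1
RHS = 1/1 · 1/1 - 1 = 0

Since LHS ≠ RHS, this pair disproves the claim, and no lexicographically smaller pair (u ≤ v, positive integers) does.

For instance (6, 8) is also a counterexample (LHS = 1/48, RHS = -47/48), but it's lexicographically larger.

Answer: (u, v) = (1, 1)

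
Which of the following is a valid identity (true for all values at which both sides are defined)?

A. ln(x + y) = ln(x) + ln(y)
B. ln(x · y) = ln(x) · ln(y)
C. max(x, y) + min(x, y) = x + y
C

A: fails at (1, 5) — LHS = ln(6) ≈ 1.792, RHS = ln(5) ≈ 1.609.
B: fails at (6, 7) — LHS = ln(42) ≈ 3.738, RHS = ln(6)·ln(7) ≈ 3.487.
C: holds — e.g. at (0, 1), both sides equal 1.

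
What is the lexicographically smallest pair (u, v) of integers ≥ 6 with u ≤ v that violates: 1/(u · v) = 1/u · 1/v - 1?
Substituting (6, 6) into the claim:
LHS = 1/(6 · 6) = 1/36
RHS = 1/6 · 1/6 - 1 = -35/36

Since LHS ≠ RHS, this pair disproves the claim, and no lexicographically smaller pair (u ≤ v, integers ≥ 6) does.

For instance (10, 13) is also a counterexample (LHS = 1/130, RHS = -129/130), but it's lexicographically larger.

Answer: (u, v) = (6, 6)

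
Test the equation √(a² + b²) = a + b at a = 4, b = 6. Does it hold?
Substituting a = 4, b = 6:

LHS = √(4² + 6²) = 2·√(13) ≈ 7.211
RHS = 4 + 6 = 10

LHS ≠ RHS, so the equation does not hold at this point.

Answer: Fails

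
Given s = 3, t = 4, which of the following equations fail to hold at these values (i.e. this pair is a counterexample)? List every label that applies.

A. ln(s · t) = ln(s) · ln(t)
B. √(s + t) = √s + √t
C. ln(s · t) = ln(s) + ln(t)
Evaluating each claim at the given values:
A. LHS = ln(12) ≈ 2.485, RHS = ln(3)·ln(4) ≈ 1.523 → fails here (LHS ≠ RHS)
B. LHS = √(7) ≈ 2.646, RHS = √(3) + 2 ≈ 3.732 → fails here (LHS ≠ RHS)
C. LHS = ln(12) ≈ 2.485, RHS = ln(3) + ln(4) ≈ 2.485 → holds here (LHS = RHS)

Answer: A, B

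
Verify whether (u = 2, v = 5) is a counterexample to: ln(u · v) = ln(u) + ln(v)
No

Substituting u = 2, v = 5:
LHS = ln(2 · 5) = ln(10) ≈ 2.303
RHS = ln(2) + ln(5) ≈ 2.303

The sides agree, so this pair does not disprove the claim.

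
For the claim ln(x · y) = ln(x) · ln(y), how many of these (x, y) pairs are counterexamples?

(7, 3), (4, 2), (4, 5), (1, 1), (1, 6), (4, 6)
Testing each pair:
(7, 3): LHS = ln(21) ≈ 3.045, RHS = ln(3)·ln(7) ≈ 2.138 → counterexample
(4, 2): LHS = ln(8) ≈ 2.079, RHS = ln(2)·ln(4) ≈ 0.9609 → counterexample
(4, 5): LHS = ln(20) ≈ 2.996, RHS = ln(4)·ln(5) ≈ 2.231 → counterexample
(1, 1): LHS = 0, RHS = 0 → satisfies claim
(1, 6): LHS = ln(6) ≈ 1.792, RHS = 0 → counterexample
(4, 6): LHS = ln(24) ≈ 3.178, RHS = ln(4)·ln(6) ≈ 2.484 → counterexample

That makes 5 counterexamples.

Answer: 5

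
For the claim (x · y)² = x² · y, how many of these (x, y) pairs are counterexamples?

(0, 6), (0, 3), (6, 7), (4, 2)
Testing each pair:
(0, 6): LHS = 0, RHS = 0 → satisfies claim
(0, 3): LHS = 0, RHS = 0 → satisfies claim
(6, 7): LHS = 1764, RHS = 252 → counterexample
(4, 2): LHS = 64, RHS = 32 → counterexample

That makes 2 counterexamples.

Answer: 2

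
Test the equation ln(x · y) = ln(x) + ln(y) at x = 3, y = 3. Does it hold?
Substituting x = 3, y = 3:

LHS = ln(3 · 3) = ln(9) ≈ 2.197
RHS = ln(3) + ln(3) = 2·ln(3) ≈ 2.197

LHS = RHS, so the equation holds at this point.

Answer: Holds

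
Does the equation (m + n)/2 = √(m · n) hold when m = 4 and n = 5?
Fails

Substituting m = 4, n = 5:

LHS = (4 + 5)/2 = 9/2
RHS = √(4 · 5) = 2·√(5) ≈ 4.472

LHS ≠ RHS, so the equation does not hold at this point.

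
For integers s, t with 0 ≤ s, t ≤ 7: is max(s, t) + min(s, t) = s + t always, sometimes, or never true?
Always true

The identity holds for every pair in the range. For instance at (s, t) = (6, 6): both sides equal 12.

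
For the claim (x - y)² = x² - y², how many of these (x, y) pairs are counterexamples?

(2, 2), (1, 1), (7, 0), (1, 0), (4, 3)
Testing each pair:
(2, 2): LHS = 0, RHS = 0 → satisfies claim
(1, 1): LHS = 0, RHS = 0 → satisfies claim
(7, 0): LHS = 49, RHS = 49 → satisfies claim
(1, 0): LHS = 1, RHS = 1 → satisfies claim
(4, 3): LHS = 1, RHS = 7 → counterexample

That makes 1 counterexample.

Answer: 1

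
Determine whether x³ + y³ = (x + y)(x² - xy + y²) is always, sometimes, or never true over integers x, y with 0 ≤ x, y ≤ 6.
Always true

The identity holds for every pair in the range. For instance at (x, y) = (6, 0): both sides equal 216.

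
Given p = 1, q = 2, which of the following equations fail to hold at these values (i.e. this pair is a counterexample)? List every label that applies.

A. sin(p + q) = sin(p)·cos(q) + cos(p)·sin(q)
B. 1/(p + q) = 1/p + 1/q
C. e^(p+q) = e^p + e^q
Evaluating each claim at the given values:
A. LHS = sin(3) ≈ 0.1411, RHS = sin(1)·cos(2) + sin(2)·cos(1) ≈ 0.1411 → holds here (LHS = RHS)
B. LHS = 1/3, RHS = 3/2 → fails here (LHS ≠ RHS)
C. LHS = e^3 ≈ 20.09, RHS = e + e^2 ≈ 10.11 → fails here (LHS ≠ RHS)

Answer: B, C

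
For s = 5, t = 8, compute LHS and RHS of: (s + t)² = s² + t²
LHS = (5 + 8)² = 169
RHS = 5² + 8² = 89

LHS ≠ RHS, so the equation does not hold here.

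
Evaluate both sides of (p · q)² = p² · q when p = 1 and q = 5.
LHS = (1 · 5)² = 25
RHS = 1² · 5 = 5

LHS ≠ RHS, so the equation does not hold here.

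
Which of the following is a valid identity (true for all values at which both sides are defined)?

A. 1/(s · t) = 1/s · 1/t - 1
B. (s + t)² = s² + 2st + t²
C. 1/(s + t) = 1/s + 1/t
A: fails at (2, 5) — LHS = 1/10, RHS = -9/10.
B: holds — e.g. at (0, 1), both sides equal 1.
C: fails at (2, 2) — LHS = 1/4, RHS = 1.

Answer: B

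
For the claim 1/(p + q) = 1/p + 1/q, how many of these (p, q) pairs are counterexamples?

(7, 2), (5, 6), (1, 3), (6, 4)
Testing each pair:
(7, 2): LHS = 1/9, RHS = 9/14 → counterexample
(5, 6): LHS = 1/11, RHS = 11/30 → counterexample
(1, 3): LHS = 1/4, RHS = 4/3 → counterexample
(6, 4): LHS = 1/10, RHS = 5/12 → counterexample

That makes 4 counterexamples.

Answer: 4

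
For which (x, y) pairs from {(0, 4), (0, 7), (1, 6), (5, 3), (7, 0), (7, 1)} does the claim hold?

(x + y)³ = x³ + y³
Testing each pair:
(0, 4): LHS = 64, RHS = 64 → holds
(0, 7): LHS = 343, RHS = 343 → holds
(1, 6): LHS = 343, RHS = 217 → fails
(5, 3): LHS = 512, RHS = 152 → fails
(7, 0): LHS = 343, RHS = 343 → holds
(7, 1): LHS = 512, RHS = 344 → fails

3 of 6 pairs satisfy the claim.

Answer: (0, 4), (0, 7), (7, 0)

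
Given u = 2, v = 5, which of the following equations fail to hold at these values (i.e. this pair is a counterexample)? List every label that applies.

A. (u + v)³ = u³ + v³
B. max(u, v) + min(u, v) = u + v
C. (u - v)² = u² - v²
A, C

Evaluating each claim at the given values:
A. LHS = 343, RHS = 133 → fails here (LHS ≠ RHS)
B. LHS = 7, RHS = 7 → holds here (LHS = RHS)
C. LHS = 9, RHS = -21 → fails here (LHS ≠ RHS)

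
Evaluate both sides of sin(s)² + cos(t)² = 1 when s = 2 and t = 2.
LHS = sin(2)² + cos(2)² = 1
RHS = 1

LHS = RHS: the two sides agree.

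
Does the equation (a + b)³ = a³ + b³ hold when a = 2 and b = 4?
Fails

Substituting a = 2, b = 4:

LHS = (2 + 4)³ = 216
RHS = 2³ + 4³ = 72

LHS ≠ RHS, so the equation does not hold at this point.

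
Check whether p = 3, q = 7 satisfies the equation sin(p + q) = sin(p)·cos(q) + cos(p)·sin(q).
Substituting p = 3, q = 7:

LHS = sin(3 + 7) = sin(10) ≈ -0.544
RHS = sin(3)·cos(7) + cos(3)·sin(7) = sin(7)·cos(3) + sin(3)·cos(7) ≈ -0.544

LHS = RHS, so the equation holds at this point.

Answer: Holds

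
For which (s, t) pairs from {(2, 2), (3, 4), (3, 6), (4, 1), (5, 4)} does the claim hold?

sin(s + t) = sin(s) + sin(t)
None

Testing each pair:
(2, 2): LHS = sin(4) ≈ -0.7568, RHS = 2·sin(2) ≈ 1.819 → fails
(3, 4): LHS = sin(7) ≈ 0.657, RHS = sin(4) + sin(3) ≈ -0.6157 → fails
(3, 6): LHS = sin(9) ≈ 0.4121, RHS = sin(6) + sin(3) ≈ -0.1383 → fails
(4, 1): LHS = sin(5) ≈ -0.9589, RHS = sin(4) + sin(1) ≈ 0.08467 → fails
(5, 4): LHS = sin(9) ≈ 0.4121, RHS = sin(5) + sin(4) ≈ -1.716 → fails

No pair satisfies the claim.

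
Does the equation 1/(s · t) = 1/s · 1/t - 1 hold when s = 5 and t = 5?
Substituting s = 5, t = 5:

LHS = 1/(5 · 5) = 1/25
RHS = 1/5 · 1/5 - 1 = -24/25

LHS ≠ RHS, so the equation does not hold at this point.

Answer: Fails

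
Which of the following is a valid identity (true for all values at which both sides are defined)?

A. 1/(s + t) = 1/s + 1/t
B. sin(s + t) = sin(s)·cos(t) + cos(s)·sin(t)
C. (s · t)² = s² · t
A: fails at (3, 5) — LHS = 1/8, RHS = 8/15.
B: holds — e.g. at (3, 4), both sides equal sin(7) ≈ 0.657.
C: fails at (3, 4) — LHS = 144, RHS = 36.

Answer: B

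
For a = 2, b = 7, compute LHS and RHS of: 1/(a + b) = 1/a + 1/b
LHS = 1/(2 + 7) = 1/9
RHS = 1/2 + 1/7 = 9/14

LHS ≠ RHS, so the equation does not hold here.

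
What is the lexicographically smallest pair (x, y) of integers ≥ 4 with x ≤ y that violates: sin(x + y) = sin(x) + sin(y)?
(x, y) = (4, 4)

Substituting (4, 4) into the claim:
LHS = sin(4 + 4) = sin(8) ≈ 0.9894
RHS = sin(4) + sin(4) = 2·sin(4) ≈ -1.514

Since LHS ≠ RHS, this pair disproves the claim, and no lexicographically smaller pair (x ≤ y, integers ≥ 4) does.

For instance (5, 5) is also a counterexample (LHS = sin(10) ≈ -0.544, RHS = 2·sin(5) ≈ -1.918), but it's lexicographically larger.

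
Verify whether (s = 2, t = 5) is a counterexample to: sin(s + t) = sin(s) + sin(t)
Substituting s = 2, t = 5:
LHS = sin(2 + 5) = sin(7) ≈ 0.657
RHS = sin(2) + sin(5) ≈ -0.04963

Since LHS ≠ RHS, this pair disproves the claim.

Answer: Yes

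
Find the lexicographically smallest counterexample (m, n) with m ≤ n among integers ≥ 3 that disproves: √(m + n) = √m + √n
(m, n) = (3, 3)

Substituting (3, 3) into the claim:
LHS = √(3 + 3) = √(6) ≈ 2.449
RHS = √3 + √3 = 2·√(3) ≈ 3.464

Since LHS ≠ RHS, this pair disproves the claim, and no lexicographically smaller pair (m ≤ n, integers ≥ 3) does.

For instance (7, 10) is also a counterexample (LHS = √(17) ≈ 4.123, RHS = √(7) + √(10) ≈ 5.808), but it's lexicographically larger.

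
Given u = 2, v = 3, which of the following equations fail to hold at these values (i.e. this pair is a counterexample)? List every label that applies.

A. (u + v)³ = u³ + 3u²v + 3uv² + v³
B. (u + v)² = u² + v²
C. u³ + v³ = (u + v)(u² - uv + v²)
B

Evaluating each claim at the given values:
A. LHS = 125, RHS = 125 → holds here (LHS = RHS)
B. LHS = 25, RHS = 13 → fails here (LHS ≠ RHS)
C. LHS = 35, RHS = 35 → holds here (LHS = RHS)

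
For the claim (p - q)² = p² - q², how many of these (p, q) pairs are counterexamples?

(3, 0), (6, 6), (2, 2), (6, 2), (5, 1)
2

Testing each pair:
(3, 0): LHS = 9, RHS = 9 → satisfies claim
(6, 6): LHS = 0, RHS = 0 → satisfies claim
(2, 2): LHS = 0, RHS = 0 → satisfies claim
(6, 2): LHS = 16, RHS = 32 → counterexample
(5, 1): LHS = 16, RHS = 24 → counterexample

That makes 2 counterexamples.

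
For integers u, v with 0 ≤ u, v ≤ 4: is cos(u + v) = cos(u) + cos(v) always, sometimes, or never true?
Never true

The claim fails for every pair in the range. For instance at (u, v) = (2, 3): LHS = cos(5) ≈ 0.2837, RHS = cos(3) + cos(2) ≈ -1.406.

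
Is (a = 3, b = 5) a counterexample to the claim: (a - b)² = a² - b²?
Yes

Substituting a = 3, b = 5:
LHS = (3 - 5)² = 4
RHS = 3² - 5² = -16

Since LHS ≠ RHS, this pair disproves the claim.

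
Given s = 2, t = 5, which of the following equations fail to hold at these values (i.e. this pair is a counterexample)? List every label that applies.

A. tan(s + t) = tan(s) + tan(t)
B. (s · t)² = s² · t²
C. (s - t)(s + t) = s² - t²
Evaluating each claim at the given values:
A. LHS = tan(7) ≈ 0.8714, RHS = tan(5) + tan(2) ≈ -5.566 → fails here (LHS ≠ RHS)
B. LHS = 100, RHS = 100 → holds here (LHS = RHS)
C. LHS = -21, RHS = -21 → holds here (LHS = RHS)

Answer: A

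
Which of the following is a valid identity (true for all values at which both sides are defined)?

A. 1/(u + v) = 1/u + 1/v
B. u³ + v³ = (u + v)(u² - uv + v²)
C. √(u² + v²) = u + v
B

A: fails at (1, 1) — LHS = 1/2, RHS = 2.
B: holds — e.g. at (2, 4), both sides equal 72.
C: fails at (2, 5) — LHS = √(29) ≈ 5.385, RHS = 7.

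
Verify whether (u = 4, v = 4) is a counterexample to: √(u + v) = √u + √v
Yes

Substituting u = 4, v = 4:
LHS = √(4 + 4) = 2·√(2) ≈ 2.828
RHS = √4 + √4 = 4

Since LHS ≠ RHS, this pair disproves the claim.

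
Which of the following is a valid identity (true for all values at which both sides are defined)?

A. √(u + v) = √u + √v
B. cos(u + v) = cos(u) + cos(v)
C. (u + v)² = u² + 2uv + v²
C

A: fails at (1, 1) — LHS = √(2) ≈ 1.414, RHS = 2.
B: fails at (1, 3) — LHS = cos(4) ≈ -0.6536, RHS = cos(3) + cos(1) ≈ -0.4497.
C: holds — e.g. at (2, 5), both sides equal 49.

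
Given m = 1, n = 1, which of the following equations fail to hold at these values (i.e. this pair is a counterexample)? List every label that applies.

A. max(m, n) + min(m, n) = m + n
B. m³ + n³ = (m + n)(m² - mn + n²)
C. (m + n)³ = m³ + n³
Evaluating each claim at the given values:
A. LHS = 2, RHS = 2 → holds here (LHS = RHS)
B. LHS = 2, RHS = 2 → holds here (LHS = RHS)
C. LHS = 8, RHS = 2 → fails here (LHS ≠ RHS)

Answer: C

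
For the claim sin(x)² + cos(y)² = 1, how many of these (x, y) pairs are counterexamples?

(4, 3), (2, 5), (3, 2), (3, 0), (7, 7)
Testing each pair:
(4, 3): LHS = sin(4)² + cos(3)² ≈ 1.553, RHS = 1 → counterexample
(2, 5): LHS = cos(5)² + sin(2)² ≈ 0.9073, RHS = 1 → counterexample
(3, 2): LHS = sin(3)² + cos(2)² ≈ 0.1931, RHS = 1 → counterexample
(3, 0): LHS = sin(3)² + 1 ≈ 1.02, RHS = 1 → counterexample
(7, 7): LHS = sin(7)² + cos(7)² = 1, RHS = 1 → satisfies claim

That makes 4 counterexamples.

Answer: 4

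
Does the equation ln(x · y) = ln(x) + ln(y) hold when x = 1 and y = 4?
Holds

Substituting x = 1, y = 4:

LHS = ln(1 · 4) = ln(4) ≈ 1.386
RHS = ln(1) + ln(4) = ln(4) ≈ 1.386

LHS = RHS, so the equation holds at this point.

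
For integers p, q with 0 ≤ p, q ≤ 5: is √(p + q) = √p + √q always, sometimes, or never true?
Sometimes true

It holds at (p, q) = (0, 2) (both sides equal √(2) ≈ 1.414), but fails at (p, q) = (1, 4) (LHS = √(5) ≈ 2.236, RHS = 3).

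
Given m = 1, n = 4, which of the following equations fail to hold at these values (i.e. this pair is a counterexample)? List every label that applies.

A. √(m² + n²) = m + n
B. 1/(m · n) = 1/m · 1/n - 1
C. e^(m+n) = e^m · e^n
A, B

Evaluating each claim at the given values:
A. LHS = √(17) ≈ 4.123, RHS = 5 → fails here (LHS ≠ RHS)
B. LHS = 1/4, RHS = -3/4 → fails here (LHS ≠ RHS)
C. LHS = e^5 ≈ 148.4, RHS = e^5 ≈ 148.4 → holds here (LHS = RHS)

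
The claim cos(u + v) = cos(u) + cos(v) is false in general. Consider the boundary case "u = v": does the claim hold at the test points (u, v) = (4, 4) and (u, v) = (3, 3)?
No, fails at both test points

At (4, 4): LHS = cos(8) ≈ -0.1455 ≠ RHS = 2·cos(4) ≈ -1.307
At (3, 3): LHS = cos(6) ≈ 0.9602 ≠ RHS = 2·cos(3) ≈ -1.98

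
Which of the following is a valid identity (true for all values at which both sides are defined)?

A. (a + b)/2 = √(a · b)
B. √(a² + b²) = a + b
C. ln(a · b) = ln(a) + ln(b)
A: fails at (2, 4) — LHS = 3, RHS = 2·√(2) ≈ 2.828.
B: fails at (4, 5) — LHS = √(41) ≈ 6.403, RHS = 9.
C: holds — e.g. at (6, 7), both sides equal ln(42) ≈ 3.738.

Answer: C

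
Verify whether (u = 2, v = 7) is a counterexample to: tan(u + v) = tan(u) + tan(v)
Yes

Substituting u = 2, v = 7:
LHS = tan(2 + 7) = tan(9) ≈ -0.4523
RHS = tan(2) + tan(7) ≈ -1.314

Since LHS ≠ RHS, this pair disproves the claim.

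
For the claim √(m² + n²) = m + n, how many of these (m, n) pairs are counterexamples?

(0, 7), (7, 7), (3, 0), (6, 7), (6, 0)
2

Testing each pair:
(0, 7): LHS = 7, RHS = 7 → satisfies claim
(7, 7): LHS = 7·√(2) ≈ 9.899, RHS = 14 → counterexample
(3, 0): LHS = 3, RHS = 3 → satisfies claim
(6, 7): LHS = √(85) ≈ 9.22, RHS = 13 → counterexample
(6, 0): LHS = 6, RHS = 6 → satisfies claim

That makes 2 counterexamples.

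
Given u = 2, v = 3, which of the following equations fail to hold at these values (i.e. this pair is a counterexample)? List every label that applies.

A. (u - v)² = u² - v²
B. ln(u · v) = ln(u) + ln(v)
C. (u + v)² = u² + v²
Evaluating each claim at the given values:
A. LHS = 1, RHS = -5 → fails here (LHS ≠ RHS)
B. LHS = ln(6) ≈ 1.792, RHS = ln(2) + ln(3) ≈ 1.792 → holds here (LHS = RHS)
C. LHS = 25, RHS = 13 → fails here (LHS ≠ RHS)

Answer: A, C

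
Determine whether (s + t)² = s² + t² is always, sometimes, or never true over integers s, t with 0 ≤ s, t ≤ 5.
It holds at (s, t) = (2, 0) (both sides equal 4), but fails at (s, t) = (4, 3) (LHS = 49, RHS = 25).

Answer: Sometimes true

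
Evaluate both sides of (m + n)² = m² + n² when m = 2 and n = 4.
LHS = (2 + 4)² = 36
RHS = 2² + 4² = 20

LHS ≠ RHS, so the equation does not hold here.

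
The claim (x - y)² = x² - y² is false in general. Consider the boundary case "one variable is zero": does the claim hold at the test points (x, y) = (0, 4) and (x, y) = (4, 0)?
At (0, 4): LHS = 16 ≠ RHS = -16
At (4, 0): LHS = 16, RHS = 16 → equal

Answer: Only at (4, 0)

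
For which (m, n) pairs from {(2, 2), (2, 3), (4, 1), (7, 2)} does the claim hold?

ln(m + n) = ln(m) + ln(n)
Testing each pair:
(2, 2): LHS = ln(4) ≈ 1.386, RHS = 2·ln(2) ≈ 1.386 → holds
(2, 3): LHS = ln(5) ≈ 1.609, RHS = ln(2) + ln(3) ≈ 1.792 → fails
(4, 1): LHS = ln(5) ≈ 1.609, RHS = ln(4) ≈ 1.386 → fails
(7, 2): LHS = ln(9) ≈ 2.197, RHS = ln(2) + ln(7) ≈ 2.639 → fails

1 of 4 pairs satisfies the claim.

Answer: (2, 2)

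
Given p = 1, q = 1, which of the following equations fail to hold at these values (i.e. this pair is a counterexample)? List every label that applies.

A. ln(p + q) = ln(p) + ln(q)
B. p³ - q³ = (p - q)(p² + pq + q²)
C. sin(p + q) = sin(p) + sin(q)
A, C

Evaluating each claim at the given values:
A. LHS = ln(2) ≈ 0.6931, RHS = 0 → fails here (LHS ≠ RHS)
B. LHS = 0, RHS = 0 → holds here (LHS = RHS)
C. LHS = sin(2) ≈ 0.9093, RHS = 2·sin(1) ≈ 1.683 → fails here (LHS ≠ RHS)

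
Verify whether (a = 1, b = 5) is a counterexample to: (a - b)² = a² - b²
Yes

Substituting a = 1, b = 5:
LHS = (1 - 5)² = 16
RHS = 1² - 5² = -24

Since LHS ≠ RHS, this pair disproves the claim.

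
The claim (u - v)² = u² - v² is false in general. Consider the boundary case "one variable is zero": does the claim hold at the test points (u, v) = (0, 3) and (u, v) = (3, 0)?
Only at (3, 0)

At (0, 3): LHS = 9 ≠ RHS = -9
At (3, 0): LHS = 9, RHS = 9 → equal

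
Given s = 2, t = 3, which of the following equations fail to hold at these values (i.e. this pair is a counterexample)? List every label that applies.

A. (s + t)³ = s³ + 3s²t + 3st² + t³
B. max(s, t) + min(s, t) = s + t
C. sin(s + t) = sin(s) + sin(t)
C

Evaluating each claim at the given values:
A. LHS = 125, RHS = 125 → holds here (LHS = RHS)
B. LHS = 5, RHS = 5 → holds here (LHS = RHS)
C. LHS = sin(5) ≈ -0.9589, RHS = sin(3) + sin(2) ≈ 1.05 → fails here (LHS ≠ RHS)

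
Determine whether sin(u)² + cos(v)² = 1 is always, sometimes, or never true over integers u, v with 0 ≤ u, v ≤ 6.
It holds at (u, v) = (3, 3) (both sides equal 1), but fails at (u, v) = (2, 3) (LHS = sin(2)² + cos(3)² ≈ 1.807, RHS = 1).

Answer: Sometimes true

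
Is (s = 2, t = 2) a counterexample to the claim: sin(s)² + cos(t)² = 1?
Substituting s = 2, t = 2:
LHS = sin(2)² + cos(2)² = 1
RHS = 1

The sides agree, so this pair does not disprove the claim.

Answer: No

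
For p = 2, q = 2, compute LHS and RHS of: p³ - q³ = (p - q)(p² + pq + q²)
LHS = 2³ - 2³ = 0
RHS = (2 - 2)(2² + 2·2 + 2²) = 0

LHS = RHS: the two sides agree.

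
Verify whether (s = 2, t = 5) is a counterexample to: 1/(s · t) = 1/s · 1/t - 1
Substituting s = 2, t = 5:
LHS = 1/(2 · 5) = 1/10
RHS = 1/2 · 1/5 - 1 = -9/10

Since LHS ≠ RHS, this pair disproves the claim.

Answer: Yes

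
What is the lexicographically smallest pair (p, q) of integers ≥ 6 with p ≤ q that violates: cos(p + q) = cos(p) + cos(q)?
(p, q) = (6, 6)

Substituting (6, 6) into the claim:
LHS = cos(6 + 6) = cos(12) ≈ 0.8439
RHS = cos(6) + cos(6) = 2·cos(6) ≈ 1.92

Since LHS ≠ RHS, this pair disproves the claim, and no lexicographically smaller pair (p ≤ q, integers ≥ 6) does.

For instance (6, 10) is also a counterexample (LHS = cos(16) ≈ -0.9577, RHS = cos(10) + cos(6) ≈ 0.1211), but it's lexicographically larger.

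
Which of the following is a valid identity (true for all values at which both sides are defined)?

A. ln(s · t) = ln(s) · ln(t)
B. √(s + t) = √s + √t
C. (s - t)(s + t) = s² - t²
A: fails at (3, 5) — LHS = ln(15) ≈ 2.708, RHS = ln(3)·ln(5) ≈ 1.768.
B: fails at (1, 4) — LHS = √(5) ≈ 2.236, RHS = 3.
C: holds — e.g. at (2, 7), both sides equal -45.

Answer: C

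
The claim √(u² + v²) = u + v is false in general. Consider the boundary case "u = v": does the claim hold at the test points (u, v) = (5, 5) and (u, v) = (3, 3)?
No, fails at both test points

At (5, 5): LHS = 5·√(2) ≈ 7.071 ≠ RHS = 10
At (3, 3): LHS = 3·√(2) ≈ 4.243 ≠ RHS = 6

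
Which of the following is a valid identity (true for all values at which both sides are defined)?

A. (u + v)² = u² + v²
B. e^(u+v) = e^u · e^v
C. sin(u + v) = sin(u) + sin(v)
A: fails at (4, 6) — LHS = 100, RHS = 52.
B: holds — e.g. at (2, 3), both sides equal e^5 ≈ 148.4.
C: fails at (5, 5) — LHS = sin(10) ≈ -0.544, RHS = 2·sin(5) ≈ -1.918.

Answer: B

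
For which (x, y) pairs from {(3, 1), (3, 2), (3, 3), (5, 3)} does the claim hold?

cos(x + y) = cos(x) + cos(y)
None

Testing each pair:
(3, 1): LHS = cos(4) ≈ -0.6536, RHS = cos(3) + cos(1) ≈ -0.4497 → fails
(3, 2): LHS = cos(5) ≈ 0.2837, RHS = cos(3) + cos(2) ≈ -1.406 → fails
(3, 3): LHS = cos(6) ≈ 0.9602, RHS = 2·cos(3) ≈ -1.98 → fails
(5, 3): LHS = cos(8) ≈ -0.1455, RHS = cos(3) + cos(5) ≈ -0.7063 → fails

No pair satisfies the claim.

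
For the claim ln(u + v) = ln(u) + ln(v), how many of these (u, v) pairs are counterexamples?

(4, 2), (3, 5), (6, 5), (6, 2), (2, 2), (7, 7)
Testing each pair:
(4, 2): LHS = ln(6) ≈ 1.792, RHS = ln(2) + ln(4) ≈ 2.079 → counterexample
(3, 5): LHS = ln(8) ≈ 2.079, RHS = ln(3) + ln(5) ≈ 2.708 → counterexample
(6, 5): LHS = ln(11) ≈ 2.398, RHS = ln(5) + ln(6) ≈ 3.401 → counterexample
(6, 2): LHS = ln(8) ≈ 2.079, RHS = ln(2) + ln(6) ≈ 2.485 → counterexample
(2, 2): LHS = ln(4) ≈ 1.386, RHS = 2·ln(2) ≈ 1.386 → satisfies claim
(7, 7): LHS = ln(14) ≈ 2.639, RHS = 2·ln(7) ≈ 3.892 → counterexample

That makes 5 counterexamples.

Answer: 5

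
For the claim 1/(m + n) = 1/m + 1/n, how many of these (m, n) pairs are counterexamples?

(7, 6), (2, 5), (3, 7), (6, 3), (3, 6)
Testing each pair:
(7, 6): LHS = 1/13, RHS = 13/42 → counterexample
(2, 5): LHS = 1/7, RHS = 7/10 → counterexample
(3, 7): LHS = 1/10, RHS = 10/21 → counterexample
(6, 3): LHS = 1/9, RHS = 1/2 → counterexample
(3, 6): LHS = 1/9, RHS = 1/2 → counterexample

That makes 5 counterexamples.

Answer: 5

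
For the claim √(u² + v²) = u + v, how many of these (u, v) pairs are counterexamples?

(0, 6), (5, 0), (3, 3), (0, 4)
Testing each pair:
(0, 6): LHS = 6, RHS = 6 → satisfies claim
(5, 0): LHS = 5, RHS = 5 → satisfies claim
(3, 3): LHS = 3·√(2) ≈ 4.243, RHS = 6 → counterexample
(0, 4): LHS = 4, RHS = 4 → satisfies claim

That makes 1 counterexample.

Answer: 1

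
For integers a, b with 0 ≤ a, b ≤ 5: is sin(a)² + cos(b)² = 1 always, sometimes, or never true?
It holds at (a, b) = (4, 4) (both sides equal 1), but fails at (a, b) = (0, 5) (LHS = cos(5)² ≈ 0.08046, RHS = 1).

Answer: Sometimes true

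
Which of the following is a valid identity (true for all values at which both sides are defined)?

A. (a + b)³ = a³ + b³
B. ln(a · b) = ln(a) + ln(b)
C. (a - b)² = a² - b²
B

A: fails at (4, 4) — LHS = 512, RHS = 128.
B: holds — e.g. at (3, 5), both sides equal ln(15) ≈ 2.708.
C: fails at (4, 5) — LHS = 1, RHS = -9.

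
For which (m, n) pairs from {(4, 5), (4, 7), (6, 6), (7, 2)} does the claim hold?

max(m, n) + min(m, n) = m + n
Testing each pair:
(4, 5): LHS = 9, RHS = 9 → holds
(4, 7): LHS = 11, RHS = 11 → holds
(6, 6): LHS = 12, RHS = 12 → holds
(7, 2): LHS = 9, RHS = 9 → holds

Every pair satisfies the claim.

Answer: All pairs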